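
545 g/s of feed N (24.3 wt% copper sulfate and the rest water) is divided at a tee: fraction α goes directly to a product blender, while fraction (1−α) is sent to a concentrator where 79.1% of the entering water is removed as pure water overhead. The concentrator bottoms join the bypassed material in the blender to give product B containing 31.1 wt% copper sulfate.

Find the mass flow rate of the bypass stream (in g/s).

All 545×0.243 = 132.44 g/s of copper sulfate reaches B, so B = 132.44/0.311 = 425.84 g/s and vapour = 119.16 g/s.
The evaporator receives (1−α)·545 of feed at 0.757 water and removes 0.791 of that water:
0.791×0.757×(1−α)×545 = 119.16
(1−α) = 119.16/326.34 = 0.3652;  α = 0.6348.
Bypass flow = 0.6348×545 = 345.99 g/s.

346 g/s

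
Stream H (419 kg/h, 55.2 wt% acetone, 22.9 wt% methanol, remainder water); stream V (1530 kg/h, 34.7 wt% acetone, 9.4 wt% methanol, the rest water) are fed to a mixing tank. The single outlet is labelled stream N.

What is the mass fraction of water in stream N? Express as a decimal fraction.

Total flow out = 419 + 1530 = 1949 kg/h.
water in = 419×0.219 + 1530×0.559 = 947.03 kg/h.
water mass fraction in N = 947.03/1949 = 0.4859.

0.4859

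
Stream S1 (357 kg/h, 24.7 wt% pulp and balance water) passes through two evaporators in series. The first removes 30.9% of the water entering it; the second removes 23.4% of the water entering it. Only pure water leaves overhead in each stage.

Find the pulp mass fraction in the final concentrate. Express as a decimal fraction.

0.383

water in feed = 357×0.753 = 268.82 kg/h.
After stage 1: water left = (1−0.309)×268.82 = 185.76; stream total = 273.93 kg/h.
After stage 2: water left = (1−0.234)×185.76 = 142.29; final concentrate = 230.47 kg/h.
pulp fraction = 88.179/230.47 = 0.383.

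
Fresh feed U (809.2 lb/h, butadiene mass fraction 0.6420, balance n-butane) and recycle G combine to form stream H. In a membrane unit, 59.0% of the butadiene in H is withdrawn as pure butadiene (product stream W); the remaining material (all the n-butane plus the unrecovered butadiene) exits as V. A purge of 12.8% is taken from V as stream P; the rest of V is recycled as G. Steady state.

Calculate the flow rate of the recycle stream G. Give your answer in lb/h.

n-butane enters only via U and leaves only via the purge: 809.2×0.358 = 0.128×(n-butane in V), and the membrane unit passes all n-butane, so n-butane in H = n-butane in V = 2263.2 lb/h.
butadiene in H: m_A = 809.2×0.642 + (1−0.128)·(1−0.590)·m_A, so m_A = 519.51/0.6425 = 808.6 lb/h.
V = (1−0.590)×808.6 + 2263.2 = 2594.8 lb/h.
Recycle G = (1−0.128)×2594.8 = 2262.6 lb/h.

2263 lb/h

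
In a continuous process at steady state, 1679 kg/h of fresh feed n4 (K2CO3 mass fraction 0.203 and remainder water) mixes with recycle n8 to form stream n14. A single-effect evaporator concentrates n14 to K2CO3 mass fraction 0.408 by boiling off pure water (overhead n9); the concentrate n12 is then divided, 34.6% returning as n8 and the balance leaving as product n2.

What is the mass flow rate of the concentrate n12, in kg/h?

1277 kg/h

Overall K2CO3 balance (none leaves overhead): K2CO3 in fresh feed = K2CO3 in product, i.e. 1679×0.203 = (1−0.346)·n12·0.408.
n12 = 340.84/(0.408×0.654) = 1277.3 kg/h.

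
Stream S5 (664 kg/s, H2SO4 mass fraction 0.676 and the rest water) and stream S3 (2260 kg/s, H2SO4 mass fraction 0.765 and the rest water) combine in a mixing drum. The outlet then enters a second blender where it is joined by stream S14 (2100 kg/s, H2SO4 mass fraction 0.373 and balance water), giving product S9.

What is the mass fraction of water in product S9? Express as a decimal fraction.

0.411

Overall, product flow = 5024 kg/s.
water in = 664×0.324 + 2260×0.235 + 2100×0.627 = 2062.9 kg/s.
water fraction in S9 = 0.411.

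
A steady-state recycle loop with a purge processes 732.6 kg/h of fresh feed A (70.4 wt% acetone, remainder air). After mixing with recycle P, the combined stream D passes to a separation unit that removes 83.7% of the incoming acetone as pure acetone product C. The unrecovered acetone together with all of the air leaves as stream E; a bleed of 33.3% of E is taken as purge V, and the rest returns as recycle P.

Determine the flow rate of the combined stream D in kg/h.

1230 kg/h

air enters only via A and leaves only via the purge: 732.6×0.296 = 0.333×(air in E), and the separation unit passes all air, so air in D = air in E = 651.2 kg/h.
acetone in D: m_A = 732.6×0.704 + (1−0.333)·(1−0.837)·m_A, so m_A = 515.75/0.8913 = 578.66 kg/h.
D = 578.66 + 651.2 = 1229.9 kg/h.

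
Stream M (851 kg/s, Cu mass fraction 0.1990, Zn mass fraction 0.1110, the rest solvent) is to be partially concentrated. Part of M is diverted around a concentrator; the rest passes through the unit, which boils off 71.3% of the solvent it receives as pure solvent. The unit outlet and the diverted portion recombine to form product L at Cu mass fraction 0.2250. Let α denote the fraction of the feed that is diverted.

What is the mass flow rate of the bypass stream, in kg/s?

651.1 kg/s

All 851×0.199 = 169.35 kg/s of Cu reaches L, so L = 169.35/0.225 = 752.66 kg/s and vapour = 98.338 kg/s.
The evaporator receives (1−α)·851 of feed at 0.690 solvent and removes 0.713 of that solvent:
0.713×0.690×(1−α)×851 = 98.338
(1−α) = 98.338/418.67 = 0.2349;  α = 0.7651.
Bypass flow = 0.7651×851 = 651.11 kg/s.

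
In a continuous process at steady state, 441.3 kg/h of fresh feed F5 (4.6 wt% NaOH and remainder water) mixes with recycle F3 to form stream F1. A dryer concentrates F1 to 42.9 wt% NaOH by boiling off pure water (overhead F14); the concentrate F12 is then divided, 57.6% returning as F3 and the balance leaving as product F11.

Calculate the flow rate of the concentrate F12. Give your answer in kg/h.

Overall NaOH balance (none leaves overhead): NaOH in fresh feed = NaOH in product, i.e. 441.3×0.046 = (1−0.576)·F12·0.429.
F12 = 20.3/(0.429×0.424) = 111.6 kg/h.

111.6 kg/h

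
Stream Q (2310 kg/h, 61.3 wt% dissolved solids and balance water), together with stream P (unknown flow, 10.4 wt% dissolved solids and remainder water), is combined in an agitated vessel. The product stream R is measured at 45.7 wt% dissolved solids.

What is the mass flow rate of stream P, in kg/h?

Let P be the unknown flow. Total out = 2310 + P.
dissolved solids balance: 1416 + 0.104·P = 0.457·(2310 + P)
(0.104 − 0.457)·P = 0.457×2310 − 1416 = -360.36
P = -360.36 / -0.353 = 1020.8 kg/h

1021 kg/h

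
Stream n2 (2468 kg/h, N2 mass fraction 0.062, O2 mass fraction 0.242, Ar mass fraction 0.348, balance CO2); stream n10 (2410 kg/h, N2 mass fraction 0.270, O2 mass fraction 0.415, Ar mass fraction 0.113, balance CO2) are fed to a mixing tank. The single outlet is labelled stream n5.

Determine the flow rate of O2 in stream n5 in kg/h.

1597 kg/h

O2 out = O2 in = 2468×0.242 + 2410×0.415 = 1597.4 kg/h.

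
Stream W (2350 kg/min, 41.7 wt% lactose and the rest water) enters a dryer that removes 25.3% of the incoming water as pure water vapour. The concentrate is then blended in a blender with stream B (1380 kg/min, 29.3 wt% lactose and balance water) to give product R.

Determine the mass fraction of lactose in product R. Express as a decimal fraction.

Vapour removed = 0.253×0.583×2350 = 346.62 kg/min; concentrate = 2003.4 kg/min.
lactose reaching the mixer = 979.95 (from concentrate) + 1380×0.293 = 1384.3 kg/min.
Product flow = 2003.4 + 1380 = 3383.4 kg/min; lactose fraction = 0.4091.

0.4091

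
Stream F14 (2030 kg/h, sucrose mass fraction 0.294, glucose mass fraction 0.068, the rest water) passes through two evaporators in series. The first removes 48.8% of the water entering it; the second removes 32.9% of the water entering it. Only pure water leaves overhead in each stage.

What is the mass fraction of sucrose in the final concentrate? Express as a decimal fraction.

0.506

water in feed = 2030×0.638 = 1295.1 kg/h.
After stage 1: water left = (1−0.488)×1295.1 = 663.11; stream total = 1398 kg/h.
After stage 2: water left = (1−0.329)×663.11 = 444.95; final concentrate = 1179.8 kg/h.
sucrose fraction = 596.82/1179.8 = 0.506.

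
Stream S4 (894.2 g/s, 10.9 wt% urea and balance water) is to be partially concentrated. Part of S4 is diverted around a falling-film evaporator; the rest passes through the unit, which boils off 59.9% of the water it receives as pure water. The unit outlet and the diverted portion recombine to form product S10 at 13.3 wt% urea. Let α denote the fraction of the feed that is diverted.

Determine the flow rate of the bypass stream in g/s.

All 894.2×0.109 = 97.468 g/s of urea reaches S10, so S10 = 97.468/0.133 = 732.84 g/s and vapour = 161.36 g/s.
The evaporator receives (1−α)·894.2 of feed at 0.891 water and removes 0.599 of that water:
0.599×0.891×(1−α)×894.2 = 161.36
(1−α) = 161.36/477.24 = 0.3381;  α = 0.6619.
Bypass flow = 0.6619×894.2 = 591.86 g/s.

591.9 g/s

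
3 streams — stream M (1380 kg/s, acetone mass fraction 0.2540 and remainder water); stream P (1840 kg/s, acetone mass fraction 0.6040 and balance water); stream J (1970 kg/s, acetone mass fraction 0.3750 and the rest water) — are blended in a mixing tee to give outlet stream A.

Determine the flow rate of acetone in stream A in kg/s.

2201 kg/s

acetone out = acetone in = 1380×0.254 + 1840×0.604 + 1970×0.375 = 2200.6 kg/s.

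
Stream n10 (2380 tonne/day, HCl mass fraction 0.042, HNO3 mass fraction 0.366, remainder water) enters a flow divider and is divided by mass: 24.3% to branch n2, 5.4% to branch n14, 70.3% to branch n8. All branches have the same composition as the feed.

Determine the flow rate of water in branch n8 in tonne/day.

990.5 tonne/day

Branch n8 total = 0.703×2380 = 1673.1 tonne/day.
water in n8 = 0.592×1673.1 = 990.5 tonne/day.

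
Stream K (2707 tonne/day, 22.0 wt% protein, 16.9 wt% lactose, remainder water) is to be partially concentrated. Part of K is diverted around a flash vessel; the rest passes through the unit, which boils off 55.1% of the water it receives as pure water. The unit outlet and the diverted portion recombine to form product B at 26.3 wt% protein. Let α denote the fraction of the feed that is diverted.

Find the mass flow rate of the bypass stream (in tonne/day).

All 2707×0.220 = 595.54 tonne/day of protein reaches B, so B = 595.54/0.263 = 2264.4 tonne/day and vapour = 442.59 tonne/day.
The evaporator receives (1−α)·2707 of feed at 0.611 water and removes 0.551 of that water:
0.551×0.611×(1−α)×2707 = 442.59
(1−α) = 442.59/911.34 = 0.4856;  α = 0.5144.
Bypass flow = 0.5144×2707 = 1392.4 tonne/day.

1392 tonne/day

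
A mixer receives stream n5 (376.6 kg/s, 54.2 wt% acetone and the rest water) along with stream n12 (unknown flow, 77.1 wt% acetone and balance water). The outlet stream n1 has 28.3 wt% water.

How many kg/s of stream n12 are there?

Let n12 be the unknown flow. Total out = 376.6 + n12.
water balance: 172.48 + 0.229·n12 = 0.283·(376.6 + n12)
(0.229 − 0.283)·n12 = 0.283×376.6 − 172.48 = -65.905
n12 = -65.905 / -0.054 = 1220.5 kg/s

1220 kg/s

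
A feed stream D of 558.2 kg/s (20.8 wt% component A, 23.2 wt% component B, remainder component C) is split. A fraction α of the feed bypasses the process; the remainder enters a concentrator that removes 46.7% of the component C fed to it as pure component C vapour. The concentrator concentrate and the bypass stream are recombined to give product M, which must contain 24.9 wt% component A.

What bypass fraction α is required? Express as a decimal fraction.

All 558.2×0.208 = 116.11 kg/s of component A reaches M, so M = 116.11/0.249 = 466.29 kg/s and vapour = 91.912 kg/s.
The evaporator receives (1−α)·558.2 of feed at 0.560 component C and removes 0.467 of that component C:
0.467×0.560×(1−α)×558.2 = 91.912
(1−α) = 91.912/145.98 = 0.6296;  α = 0.3704.

0.370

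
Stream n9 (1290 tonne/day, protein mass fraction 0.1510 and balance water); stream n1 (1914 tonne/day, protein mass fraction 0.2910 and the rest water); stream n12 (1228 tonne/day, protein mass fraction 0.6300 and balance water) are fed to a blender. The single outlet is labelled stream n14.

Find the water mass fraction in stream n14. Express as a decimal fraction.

Total flow out = 1290 + 1914 + 1228 = 4432 tonne/day.
water in = 1290×0.849 + 1914×0.709 + 1228×0.370 = 2906.6 tonne/day.
water mass fraction in n14 = 2906.6/4432 = 0.6558.

0.6558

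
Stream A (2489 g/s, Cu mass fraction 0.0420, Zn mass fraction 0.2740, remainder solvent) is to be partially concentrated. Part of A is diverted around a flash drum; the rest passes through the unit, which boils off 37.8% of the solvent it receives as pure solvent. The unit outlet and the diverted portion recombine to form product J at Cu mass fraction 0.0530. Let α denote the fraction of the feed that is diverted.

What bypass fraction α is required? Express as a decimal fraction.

All 2489×0.042 = 104.54 g/s of Cu reaches J, so J = 104.54/0.053 = 1972.4 g/s and vapour = 516.58 g/s.
The evaporator receives (1−α)·2489 of feed at 0.684 solvent and removes 0.378 of that solvent:
0.378×0.684×(1−α)×2489 = 516.58
(1−α) = 516.58/643.54 = 0.8027;  α = 0.1973.

0.197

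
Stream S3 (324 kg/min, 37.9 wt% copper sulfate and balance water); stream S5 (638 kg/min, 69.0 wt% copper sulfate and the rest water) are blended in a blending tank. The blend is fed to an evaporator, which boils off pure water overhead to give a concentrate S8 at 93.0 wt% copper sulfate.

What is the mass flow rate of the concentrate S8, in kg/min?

copper sulfate entering = 324×0.379 + 638×0.690 = 563.02 kg/min.
All copper sulfate reports to S8, so S8 = 563.02/0.930 = 605.39 kg/min.

605.4 kg/min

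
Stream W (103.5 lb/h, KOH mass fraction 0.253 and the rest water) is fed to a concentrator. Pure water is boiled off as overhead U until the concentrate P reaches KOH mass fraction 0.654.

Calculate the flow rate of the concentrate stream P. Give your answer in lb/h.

40.04 lb/h

KOH is conserved: 103.5×0.253 = 26.186 lb/h all reports to the concentrate.
Concentrate = 26.186/(target fraction) = 40.039 lb/h.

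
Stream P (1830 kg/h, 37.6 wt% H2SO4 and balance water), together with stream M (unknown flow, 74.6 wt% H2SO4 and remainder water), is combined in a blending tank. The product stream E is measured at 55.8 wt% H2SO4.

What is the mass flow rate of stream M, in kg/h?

1772 kg/h

Let M be the unknown flow. Total out = 1830 + M.
H2SO4 balance: 688.08 + 0.746·M = 0.558·(1830 + M)
(0.746 − 0.558)·M = 0.558×1830 − 688.08 = 333.06
M = 333.06 / 0.188 = 1771.6 kg/h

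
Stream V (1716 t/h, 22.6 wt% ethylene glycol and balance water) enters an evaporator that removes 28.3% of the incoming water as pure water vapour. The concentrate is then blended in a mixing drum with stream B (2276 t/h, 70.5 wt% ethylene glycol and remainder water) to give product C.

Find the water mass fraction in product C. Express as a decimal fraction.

Vapour removed = 0.283×0.774×1716 = 375.88 t/h; concentrate = 1340.1 t/h.
water reaching the mixer = 952.31 (from concentrate) + 2276×0.295 = 1623.7 t/h.
Product flow = 1340.1 + 2276 = 3616.1 t/h; water fraction = 0.4490.

0.4490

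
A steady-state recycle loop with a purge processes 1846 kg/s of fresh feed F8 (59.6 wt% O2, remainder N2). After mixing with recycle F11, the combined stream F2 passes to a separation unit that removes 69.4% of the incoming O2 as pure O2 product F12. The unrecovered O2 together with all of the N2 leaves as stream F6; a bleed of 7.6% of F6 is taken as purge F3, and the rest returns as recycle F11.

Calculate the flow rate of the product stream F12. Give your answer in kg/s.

1065 kg/s

O2 in F2: m_A = 1846×0.596 + (1−0.076)·(1−0.694)·m_A, so m_A = 1100.2/0.7173 = 1533.9 kg/s.
Product F12 = 0.694×1533.9 = 1064.5 kg/s.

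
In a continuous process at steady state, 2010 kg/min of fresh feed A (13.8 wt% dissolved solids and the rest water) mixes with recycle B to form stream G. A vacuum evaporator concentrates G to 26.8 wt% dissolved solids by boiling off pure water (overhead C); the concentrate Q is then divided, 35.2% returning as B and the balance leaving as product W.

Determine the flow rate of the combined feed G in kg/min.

Overall dissolved solids balance (none leaves overhead): dissolved solids in fresh feed = dissolved solids in product, i.e. 2010×0.138 = (1−0.352)·Q·0.268.
Q = 277.38/(0.268×0.648) = 1597.2 kg/min.
Recycle B = 0.352×1597.2 = 562.22 kg/min.
Combined feed G = 2010 + 562.22 = 2572.2 kg/min.

2572 kg/min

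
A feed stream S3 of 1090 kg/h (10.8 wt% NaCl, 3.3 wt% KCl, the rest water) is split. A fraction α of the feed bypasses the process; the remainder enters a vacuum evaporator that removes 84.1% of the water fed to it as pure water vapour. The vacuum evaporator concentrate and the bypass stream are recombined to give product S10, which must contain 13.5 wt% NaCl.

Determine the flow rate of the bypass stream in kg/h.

788.2 kg/h

All 1090×0.108 = 117.72 kg/h of NaCl reaches S10, so S10 = 117.72/0.135 = 872 kg/h and vapour = 218 kg/h.
The evaporator receives (1−α)·1090 of feed at 0.859 water and removes 0.841 of that water:
0.841×0.859×(1−α)×1090 = 218
(1−α) = 218/787.44 = 0.2768;  α = 0.7232.
Bypass flow = 0.7232×1090 = 788.24 kg/h.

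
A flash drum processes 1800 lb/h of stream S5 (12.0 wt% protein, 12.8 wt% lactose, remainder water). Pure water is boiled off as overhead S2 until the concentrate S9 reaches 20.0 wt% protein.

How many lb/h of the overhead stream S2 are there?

720 lb/h

protein is conserved: 1800×0.120 = 216 lb/h all reports to the concentrate.
Concentrate = 216/(target fraction) = 1080 lb/h.
Overhead = 1800 − 1080 = 720 lb/h.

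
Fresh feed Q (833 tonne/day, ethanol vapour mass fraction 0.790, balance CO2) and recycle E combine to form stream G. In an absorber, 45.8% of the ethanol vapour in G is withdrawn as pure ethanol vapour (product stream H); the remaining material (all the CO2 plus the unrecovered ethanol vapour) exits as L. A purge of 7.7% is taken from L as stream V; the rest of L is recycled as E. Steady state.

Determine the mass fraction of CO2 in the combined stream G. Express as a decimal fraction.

0.633

CO2 enters only via Q and leaves only via the purge: 833×0.210 = 0.077×(CO2 in L), and the absorber passes all CO2, so CO2 in G = CO2 in L = 2271.8 tonne/day.
ethanol vapour in G: m_A = 833×0.790 + (1−0.077)·(1−0.458)·m_A, so m_A = 658.07/0.4997 = 1316.8 tonne/day.
G = 1316.8 + 2271.8 = 3588.7 tonne/day.
CO2 fraction in G = 2271.8/3588.7 = 0.633.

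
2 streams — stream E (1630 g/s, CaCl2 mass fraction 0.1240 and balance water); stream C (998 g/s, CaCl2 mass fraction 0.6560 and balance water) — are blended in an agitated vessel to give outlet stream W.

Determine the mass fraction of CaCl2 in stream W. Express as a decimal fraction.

Total flow out = 1630 + 998 = 2628 g/s.
CaCl2 in = 1630×0.124 + 998×0.656 = 856.81 g/s.
CaCl2 mass fraction in W = 856.81/2628 = 0.3260.

0.3260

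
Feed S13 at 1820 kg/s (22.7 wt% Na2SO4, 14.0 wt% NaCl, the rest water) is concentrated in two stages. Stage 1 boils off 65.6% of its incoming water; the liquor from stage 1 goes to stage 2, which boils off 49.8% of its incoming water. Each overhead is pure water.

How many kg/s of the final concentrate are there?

866.9 kg/s

water in feed = 1820×0.633 = 1152.1 kg/s.
After stage 1: water left = (1−0.656)×1152.1 = 396.31; stream total = 1064.2 kg/s.
After stage 2: water left = (1−0.498)×396.31 = 198.95; final concentrate = 866.89 kg/s.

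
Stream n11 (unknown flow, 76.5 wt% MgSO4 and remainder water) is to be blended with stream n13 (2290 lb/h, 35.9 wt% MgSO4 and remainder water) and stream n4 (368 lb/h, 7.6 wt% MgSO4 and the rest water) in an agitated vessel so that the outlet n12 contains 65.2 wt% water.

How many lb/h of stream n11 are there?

Let n11 be the unknown flow. Total out = 2658 + n11.
water balance: 1807.9 + 0.235·n11 = 0.652·(2658 + n11)
(0.235 − 0.652)·n11 = 0.652×2658 − 1807.9 = -74.906
n11 = -74.906 / -0.417 = 179.63 lb/h

179.6 lb/h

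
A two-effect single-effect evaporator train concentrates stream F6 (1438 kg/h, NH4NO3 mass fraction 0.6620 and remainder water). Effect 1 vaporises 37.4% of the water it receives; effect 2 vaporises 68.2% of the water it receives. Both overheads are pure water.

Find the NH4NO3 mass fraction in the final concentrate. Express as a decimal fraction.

0.9077

water in feed = 1438×0.338 = 486.04 kg/h.
After stage 1: water left = (1−0.374)×486.04 = 304.26; stream total = 1256.2 kg/h.
After stage 2: water left = (1−0.682)×304.26 = 96.756; final concentrate = 1048.7 kg/h.
NH4NO3 fraction = 951.96/1048.7 = 0.9077.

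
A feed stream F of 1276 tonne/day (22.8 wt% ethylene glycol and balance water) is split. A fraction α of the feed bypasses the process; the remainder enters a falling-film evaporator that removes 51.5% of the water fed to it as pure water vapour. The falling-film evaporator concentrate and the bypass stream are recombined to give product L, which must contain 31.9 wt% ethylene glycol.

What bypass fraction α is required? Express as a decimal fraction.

0.282

All 1276×0.228 = 290.93 tonne/day of ethylene glycol reaches L, so L = 290.93/0.319 = 912 tonne/day and vapour = 364 tonne/day.
The evaporator receives (1−α)·1276 of feed at 0.772 water and removes 0.515 of that water:
0.515×0.772×(1−α)×1276 = 364
(1−α) = 364/507.31 = 0.7175;  α = 0.2825.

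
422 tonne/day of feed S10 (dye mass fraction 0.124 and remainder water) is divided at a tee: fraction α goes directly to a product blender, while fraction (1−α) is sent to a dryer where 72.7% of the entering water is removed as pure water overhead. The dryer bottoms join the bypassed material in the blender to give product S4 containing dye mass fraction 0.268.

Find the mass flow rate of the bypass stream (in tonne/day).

All 422×0.124 = 52.328 tonne/day of dye reaches S4, so S4 = 52.328/0.268 = 195.25 tonne/day and vapour = 226.75 tonne/day.
The evaporator receives (1−α)·422 of feed at 0.876 water and removes 0.727 of that water:
0.727×0.876×(1−α)×422 = 226.75
(1−α) = 226.75/268.75 = 0.8437;  α = 0.1563.
Bypass flow = 0.1563×422 = 65.958 tonne/day.

65.96 tonne/day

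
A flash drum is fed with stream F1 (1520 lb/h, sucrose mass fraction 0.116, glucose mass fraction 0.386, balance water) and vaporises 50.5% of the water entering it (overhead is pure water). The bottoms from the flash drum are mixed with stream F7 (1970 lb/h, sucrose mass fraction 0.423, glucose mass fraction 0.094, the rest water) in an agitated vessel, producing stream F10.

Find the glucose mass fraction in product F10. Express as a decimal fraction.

Vapour removed = 0.505×0.498×1520 = 382.26 lb/h; concentrate = 1137.7 lb/h.
glucose reaching the mixer = 586.72 (from concentrate) + 1970×0.094 = 771.9 lb/h.
Product flow = 1137.7 + 1970 = 3107.7 lb/h; glucose fraction = 0.248.

0.248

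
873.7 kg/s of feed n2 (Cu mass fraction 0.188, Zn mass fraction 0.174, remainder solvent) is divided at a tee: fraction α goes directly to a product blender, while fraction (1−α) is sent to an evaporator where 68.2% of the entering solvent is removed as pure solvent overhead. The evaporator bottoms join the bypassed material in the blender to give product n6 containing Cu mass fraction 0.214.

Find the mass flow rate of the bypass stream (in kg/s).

All 873.7×0.188 = 164.26 kg/s of Cu reaches n6, so n6 = 164.26/0.214 = 767.55 kg/s and vapour = 106.15 kg/s.
The evaporator receives (1−α)·873.7 of feed at 0.638 solvent and removes 0.682 of that solvent:
0.682×0.638×(1−α)×873.7 = 106.15
(1−α) = 106.15/380.16 = 0.2792;  α = 0.7208.
Bypass flow = 0.7208×873.7 = 629.74 kg/s.

629.7 kg/s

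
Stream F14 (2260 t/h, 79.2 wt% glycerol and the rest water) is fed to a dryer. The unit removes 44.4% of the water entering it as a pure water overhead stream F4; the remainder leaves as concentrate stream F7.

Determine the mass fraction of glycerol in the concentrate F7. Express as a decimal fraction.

glycerol is not removed: 2260×0.792 = 1789.9 t/h of glycerol enters F7.
water entering = 2260×0.208 = 470.08 t/h; overhead removed = 0.444×470.08 = 208.72 t/h.
Concentrate = 2260 − 208.72 = 2051.3 t/h.
Mass fraction = 1789.9/2051.3 = 0.873.

0.873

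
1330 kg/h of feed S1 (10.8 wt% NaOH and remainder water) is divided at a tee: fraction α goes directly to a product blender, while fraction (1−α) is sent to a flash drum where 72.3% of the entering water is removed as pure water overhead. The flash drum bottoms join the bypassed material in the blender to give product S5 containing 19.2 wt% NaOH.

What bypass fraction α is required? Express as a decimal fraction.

All 1330×0.108 = 143.64 kg/h of NaOH reaches S5, so S5 = 143.64/0.192 = 748.12 kg/h and vapour = 581.88 kg/h.
The evaporator receives (1−α)·1330 of feed at 0.892 water and removes 0.723 of that water:
0.723×0.892×(1−α)×1330 = 581.88
(1−α) = 581.88/857.74 = 0.6784;  α = 0.3216.

0.322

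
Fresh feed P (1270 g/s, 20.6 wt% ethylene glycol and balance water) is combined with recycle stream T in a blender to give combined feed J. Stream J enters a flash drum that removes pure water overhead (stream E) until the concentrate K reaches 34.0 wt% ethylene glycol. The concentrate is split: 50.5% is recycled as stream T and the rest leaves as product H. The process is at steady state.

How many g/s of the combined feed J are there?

2055 g/s

Overall ethylene glycol balance (none leaves overhead): ethylene glycol in fresh feed = ethylene glycol in product, i.e. 1270×0.206 = (1−0.505)·K·0.340.
K = 261.62/(0.340×0.495) = 1554.5 g/s.
Recycle T = 0.505×1554.5 = 785.02 g/s.
Combined feed J = 1270 + 785.02 = 2055 g/s.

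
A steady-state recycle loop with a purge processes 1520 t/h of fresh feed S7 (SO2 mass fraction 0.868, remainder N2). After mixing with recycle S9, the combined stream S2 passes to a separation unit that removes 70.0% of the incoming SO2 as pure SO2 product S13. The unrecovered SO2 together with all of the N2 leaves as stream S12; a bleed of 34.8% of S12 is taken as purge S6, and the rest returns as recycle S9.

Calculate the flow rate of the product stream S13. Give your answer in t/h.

SO2 in S2: m_A = 1520×0.868 + (1−0.348)·(1−0.700)·m_A, so m_A = 1319.4/0.8044 = 1640.2 t/h.
Product S13 = 0.700×1640.2 = 1148.1 t/h.

1148 t/h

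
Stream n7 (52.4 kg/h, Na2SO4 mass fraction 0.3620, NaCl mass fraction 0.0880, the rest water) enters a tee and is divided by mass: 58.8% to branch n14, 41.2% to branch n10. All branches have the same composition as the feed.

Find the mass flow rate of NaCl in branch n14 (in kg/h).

Branch n14 total = 0.588×52.4 = 30.811 kg/h.
NaCl in n14 = 0.088×30.811 = 2.7114 kg/h.

2.711 kg/h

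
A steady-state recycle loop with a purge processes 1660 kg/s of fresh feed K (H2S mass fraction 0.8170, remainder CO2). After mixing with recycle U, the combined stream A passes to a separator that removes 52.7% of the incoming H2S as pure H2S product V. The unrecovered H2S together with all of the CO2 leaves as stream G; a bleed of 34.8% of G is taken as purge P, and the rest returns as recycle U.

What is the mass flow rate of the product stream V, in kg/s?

H2S in A: m_A = 1660×0.817 + (1−0.348)·(1−0.527)·m_A, so m_A = 1356.2/0.6916 = 1961 kg/s.
Product V = 0.527×1961 = 1033.4 kg/s.

1033 kg/s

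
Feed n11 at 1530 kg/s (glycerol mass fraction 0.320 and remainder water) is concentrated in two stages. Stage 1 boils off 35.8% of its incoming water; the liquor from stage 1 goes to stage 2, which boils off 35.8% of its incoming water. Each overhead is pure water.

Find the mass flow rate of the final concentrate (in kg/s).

918.4 kg/s

water in feed = 1530×0.680 = 1040.4 kg/s.
After stage 1: water left = (1−0.358)×1040.4 = 667.94; stream total = 1157.5 kg/s.
After stage 2: water left = (1−0.358)×667.94 = 428.82; final concentrate = 918.42 kg/s.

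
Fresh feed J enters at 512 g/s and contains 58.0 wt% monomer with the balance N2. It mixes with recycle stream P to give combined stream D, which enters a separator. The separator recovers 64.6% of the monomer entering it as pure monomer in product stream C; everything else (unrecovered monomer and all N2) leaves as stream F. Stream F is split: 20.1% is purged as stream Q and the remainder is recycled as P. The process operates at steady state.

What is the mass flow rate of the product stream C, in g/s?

monomer in D: m_A = 512×0.580 + (1−0.201)·(1−0.646)·m_A, so m_A = 296.96/0.7172 = 414.08 g/s.
Product C = 0.646×414.08 = 267.5 g/s.

267.5 g/s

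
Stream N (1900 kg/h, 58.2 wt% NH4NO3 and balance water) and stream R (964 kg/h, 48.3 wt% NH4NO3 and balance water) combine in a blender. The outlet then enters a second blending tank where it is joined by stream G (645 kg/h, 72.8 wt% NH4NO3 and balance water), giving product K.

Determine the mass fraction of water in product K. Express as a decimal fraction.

0.418

Overall, product flow = 3509 kg/h.
water in = 1900×0.418 + 964×0.517 + 645×0.272 = 1468 kg/h.
water fraction in K = 0.418.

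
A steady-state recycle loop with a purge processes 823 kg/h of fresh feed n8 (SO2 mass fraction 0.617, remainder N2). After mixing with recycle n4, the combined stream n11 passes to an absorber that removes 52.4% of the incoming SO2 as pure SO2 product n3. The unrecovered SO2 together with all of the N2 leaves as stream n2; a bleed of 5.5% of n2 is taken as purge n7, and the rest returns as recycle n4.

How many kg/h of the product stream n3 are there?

483.6 kg/h

SO2 in n11: m_A = 823×0.617 + (1−0.055)·(1−0.524)·m_A, so m_A = 507.79/0.5502 = 922.95 kg/h.
Product n3 = 0.524×922.95 = 483.63 kg/h.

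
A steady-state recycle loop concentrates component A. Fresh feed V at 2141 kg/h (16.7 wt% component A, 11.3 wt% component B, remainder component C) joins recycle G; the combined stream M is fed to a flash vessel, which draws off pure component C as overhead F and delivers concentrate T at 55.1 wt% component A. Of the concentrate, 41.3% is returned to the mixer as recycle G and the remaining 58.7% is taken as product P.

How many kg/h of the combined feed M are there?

Overall component A balance (none leaves overhead): component A in fresh feed = component A in product, i.e. 2141×0.167 = (1−0.413)·T·0.551.
T = 357.55/(0.551×0.587) = 1105.5 kg/h.
Recycle G = 0.413×1105.5 = 456.56 kg/h.
Combined feed M = 2141 + 456.56 = 2597.6 kg/h.

2598 kg/h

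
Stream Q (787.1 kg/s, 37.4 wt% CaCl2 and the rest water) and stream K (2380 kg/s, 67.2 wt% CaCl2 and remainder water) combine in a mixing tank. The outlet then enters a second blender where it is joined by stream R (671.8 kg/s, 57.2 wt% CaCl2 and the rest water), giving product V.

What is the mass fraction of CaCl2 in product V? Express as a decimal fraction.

0.5934

Overall, product flow = 3838.9 kg/s.
CaCl2 in = 787.1×0.374 + 2380×0.672 + 671.8×0.572 = 2278 kg/s.
CaCl2 fraction in V = 0.5934.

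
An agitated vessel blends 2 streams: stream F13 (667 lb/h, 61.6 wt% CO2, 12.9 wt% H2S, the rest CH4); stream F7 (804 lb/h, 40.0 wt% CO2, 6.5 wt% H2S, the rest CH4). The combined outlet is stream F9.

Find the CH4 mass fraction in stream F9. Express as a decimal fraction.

0.408

Total flow out = 667 + 804 = 1471 lb/h.
CH4 in = 667×0.255 + 804×0.535 = 600.23 lb/h.
CH4 mass fraction in F9 = 600.23/1471 = 0.408.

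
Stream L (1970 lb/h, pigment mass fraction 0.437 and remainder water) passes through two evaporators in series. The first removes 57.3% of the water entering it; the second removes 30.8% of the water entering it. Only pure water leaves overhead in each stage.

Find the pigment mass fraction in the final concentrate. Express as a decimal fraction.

water in feed = 1970×0.563 = 1109.1 lb/h.
After stage 1: water left = (1−0.573)×1109.1 = 473.59; stream total = 1334.5 lb/h.
After stage 2: water left = (1−0.308)×473.59 = 327.72; final concentrate = 1188.6 lb/h.
pigment fraction = 860.89/1188.6 = 0.724.

0.724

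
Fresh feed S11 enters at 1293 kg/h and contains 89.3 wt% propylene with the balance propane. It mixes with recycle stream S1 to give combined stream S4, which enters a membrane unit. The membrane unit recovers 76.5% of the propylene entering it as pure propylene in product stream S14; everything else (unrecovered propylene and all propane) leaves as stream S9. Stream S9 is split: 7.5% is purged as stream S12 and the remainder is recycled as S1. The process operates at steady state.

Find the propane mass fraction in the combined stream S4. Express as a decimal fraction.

propane enters only via S11 and leaves only via the purge: 1293×0.107 = 0.075×(propane in S9), and the membrane unit passes all propane, so propane in S4 = propane in S9 = 1844.7 kg/h.
propylene in S4: m_A = 1293×0.893 + (1−0.075)·(1−0.765)·m_A, so m_A = 1154.6/0.7826 = 1475.4 kg/h.
S4 = 1475.4 + 1844.7 = 3320 kg/h.
propane fraction in S4 = 1844.7/3320 = 0.556.

0.556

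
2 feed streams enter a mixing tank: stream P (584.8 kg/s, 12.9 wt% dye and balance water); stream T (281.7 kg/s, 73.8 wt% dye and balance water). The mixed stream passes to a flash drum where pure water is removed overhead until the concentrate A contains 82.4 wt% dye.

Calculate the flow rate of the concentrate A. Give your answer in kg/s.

dye entering = 584.8×0.129 + 281.7×0.738 = 283.33 kg/s.
All dye reports to A, so A = 283.33/0.824 = 343.85 kg/s.

343.9 kg/s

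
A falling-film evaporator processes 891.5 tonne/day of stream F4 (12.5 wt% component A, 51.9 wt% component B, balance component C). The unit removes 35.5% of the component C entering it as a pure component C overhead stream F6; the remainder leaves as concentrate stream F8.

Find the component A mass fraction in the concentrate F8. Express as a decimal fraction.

0.143

component A is not removed: 891.5×0.125 = 111.44 tonne/day of component A enters F8.
component C entering = 891.5×0.356 = 317.37 tonne/day; overhead removed = 0.355×317.37 = 112.67 tonne/day.
Concentrate = 891.5 − 112.67 = 778.83 tonne/day.
Mass fraction = 111.44/778.83 = 0.143.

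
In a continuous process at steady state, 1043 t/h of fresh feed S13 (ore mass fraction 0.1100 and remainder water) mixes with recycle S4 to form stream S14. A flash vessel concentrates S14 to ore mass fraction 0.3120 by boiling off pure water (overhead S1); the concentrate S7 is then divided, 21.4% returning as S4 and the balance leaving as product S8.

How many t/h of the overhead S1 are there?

Overall ore balance (none leaves overhead): ore in fresh feed = ore in product, i.e. 1043×0.110 = (1−0.214)·S7·0.312.
S7 = 114.73/(0.312×0.786) = 467.84 t/h.
Recycle S4 = 0.214×467.84 = 100.12 t/h.
Combined feed S14 = 1043 + 100.12 = 1143.1 t/h.
Overhead S1 = S14 − S7 = 1143.1 − 467.84 = 675.28 t/h.

675.3 t/h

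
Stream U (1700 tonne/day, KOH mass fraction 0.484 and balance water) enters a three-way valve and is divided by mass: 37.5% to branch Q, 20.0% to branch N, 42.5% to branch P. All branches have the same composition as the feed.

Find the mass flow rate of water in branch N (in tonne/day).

Branch N total = 0.200×1700 = 340 tonne/day.
water in N = 0.516×340 = 175.44 tonne/day.

175.4 tonne/day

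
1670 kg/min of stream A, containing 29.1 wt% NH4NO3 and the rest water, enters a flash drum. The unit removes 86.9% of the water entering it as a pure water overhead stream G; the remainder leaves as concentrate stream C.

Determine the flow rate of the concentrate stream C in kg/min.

water entering = 1670×0.709 = 1184 kg/min; overhead removed = 0.869×1184 = 1028.9 kg/min.
Concentrate = 1670 − 1028.9 = 641.08 kg/min.

641.1 kg/min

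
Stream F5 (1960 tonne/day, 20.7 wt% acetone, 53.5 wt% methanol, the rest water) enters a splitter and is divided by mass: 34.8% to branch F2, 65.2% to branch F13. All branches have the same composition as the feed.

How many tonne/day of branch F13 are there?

Branch F13 flow = 0.652×1960 = 1277.9 tonne/day.

1278 tonne/day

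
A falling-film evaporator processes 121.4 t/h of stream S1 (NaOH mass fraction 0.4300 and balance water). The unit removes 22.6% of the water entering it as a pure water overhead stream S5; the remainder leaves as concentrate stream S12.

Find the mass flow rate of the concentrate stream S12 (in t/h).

105.8 t/h

water entering = 121.4×0.570 = 69.198 t/h; overhead removed = 0.226×69.198 = 15.639 t/h.
Concentrate = 121.4 − 15.639 = 105.76 t/h.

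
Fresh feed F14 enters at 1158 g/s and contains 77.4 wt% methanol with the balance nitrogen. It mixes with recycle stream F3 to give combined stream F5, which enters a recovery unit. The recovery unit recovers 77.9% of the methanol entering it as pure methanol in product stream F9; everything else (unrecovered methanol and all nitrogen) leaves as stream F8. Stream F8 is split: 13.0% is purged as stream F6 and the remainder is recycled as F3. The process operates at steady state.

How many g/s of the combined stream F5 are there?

nitrogen enters only via F14 and leaves only via the purge: 1158×0.226 = 0.130×(nitrogen in F8), and the recovery unit passes all nitrogen, so nitrogen in F5 = nitrogen in F8 = 2013.1 g/s.
methanol in F5: m_A = 1158×0.774 + (1−0.130)·(1−0.779)·m_A, so m_A = 896.29/0.8077 = 1109.6 g/s.
F5 = 1109.6 + 2013.1 = 3122.8 g/s.

3123 g/s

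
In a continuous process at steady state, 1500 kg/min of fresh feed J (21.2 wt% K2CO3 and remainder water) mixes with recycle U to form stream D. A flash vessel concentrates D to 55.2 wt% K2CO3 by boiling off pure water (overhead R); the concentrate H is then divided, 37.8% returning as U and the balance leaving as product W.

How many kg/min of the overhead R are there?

Overall K2CO3 balance (none leaves overhead): K2CO3 in fresh feed = K2CO3 in product, i.e. 1500×0.212 = (1−0.378)·H·0.552.
H = 318/(0.552×0.622) = 926.18 kg/min.
Recycle U = 0.378×926.18 = 350.1 kg/min.
Combined feed D = 1500 + 350.1 = 1850.1 kg/min.
Overhead R = D − H = 1850.1 − 926.18 = 923.91 kg/min.

923.9 kg/min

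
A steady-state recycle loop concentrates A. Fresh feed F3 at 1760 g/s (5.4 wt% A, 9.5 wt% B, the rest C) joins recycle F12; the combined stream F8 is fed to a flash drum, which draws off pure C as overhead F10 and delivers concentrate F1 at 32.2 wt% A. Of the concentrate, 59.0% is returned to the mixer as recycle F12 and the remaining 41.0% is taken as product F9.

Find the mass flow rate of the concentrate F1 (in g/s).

719.9 g/s

Overall A balance (none leaves overhead): A in fresh feed = A in product, i.e. 1760×0.054 = (1−0.590)·F1·0.322.
F1 = 95.04/(0.322×0.410) = 719.89 g/s.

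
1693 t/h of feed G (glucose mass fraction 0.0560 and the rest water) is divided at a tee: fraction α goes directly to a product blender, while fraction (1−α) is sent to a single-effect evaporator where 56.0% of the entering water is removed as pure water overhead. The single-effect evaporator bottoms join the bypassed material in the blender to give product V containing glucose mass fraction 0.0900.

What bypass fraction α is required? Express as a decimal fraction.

All 1693×0.056 = 94.808 t/h of glucose reaches V, so V = 94.808/0.090 = 1053.4 t/h and vapour = 639.58 t/h.
The evaporator receives (1−α)·1693 of feed at 0.944 water and removes 0.560 of that water:
0.560×0.944×(1−α)×1693 = 639.58
(1−α) = 639.58/894.99 = 0.7146;  α = 0.2854.

0.285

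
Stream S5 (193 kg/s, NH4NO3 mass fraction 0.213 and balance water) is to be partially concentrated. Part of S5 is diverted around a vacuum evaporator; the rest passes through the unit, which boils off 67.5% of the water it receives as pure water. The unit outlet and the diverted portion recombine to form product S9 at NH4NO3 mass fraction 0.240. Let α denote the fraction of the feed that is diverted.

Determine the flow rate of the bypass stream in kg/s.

All 193×0.213 = 41.109 kg/s of NH4NO3 reaches S9, so S9 = 41.109/0.240 = 171.29 kg/s and vapour = 21.712 kg/s.
The evaporator receives (1−α)·193 of feed at 0.787 water and removes 0.675 of that water:
0.675×0.787×(1−α)×193 = 21.712
(1−α) = 21.712/102.53 = 0.2118;  α = 0.7882.
Bypass flow = 0.7882×193 = 152.13 kg/s.

152.1 kg/s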